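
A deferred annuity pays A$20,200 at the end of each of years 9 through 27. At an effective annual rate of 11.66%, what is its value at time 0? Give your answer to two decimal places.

A$62,873.24

PV at t=8 (ordinary 19-year annuity): 20200 × a(19|0.1166) = 20200 × 7.521344 = 151,931.1399
PV₀ = 151,931.1399 / (1+0.1166)^8 = 151,931.1399 / 2.416468 = 62,873.2352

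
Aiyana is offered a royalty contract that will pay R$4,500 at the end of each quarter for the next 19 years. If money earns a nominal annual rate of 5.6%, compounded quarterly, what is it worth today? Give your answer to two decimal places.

With 4 periods per year: i = 0.014, n = 76.
PV = 4500 × [1 − (1+0.014)^(−76)] / 0.014 = 4500 × 46.597962 = 209,690.8275

R$209,690.83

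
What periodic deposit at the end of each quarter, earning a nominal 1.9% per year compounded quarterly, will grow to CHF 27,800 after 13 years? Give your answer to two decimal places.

CHF 472.57

i = 0.019/4 = 0.00475 per quarter; n = 13·4 = 52.
PMT = 27800 / ( [(1+0.00475)^52 − 1] / 0.00475 ) = 27800 / 58.827519 = 472.5679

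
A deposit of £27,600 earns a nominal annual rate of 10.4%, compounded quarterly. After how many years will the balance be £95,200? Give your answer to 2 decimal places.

12.06 years

Periodic rate i = 0.104/4 = 0.026.
n = ln(95200/27600) / ln(1+0.026) = ln(3.44928) / 0.025668 = 48.2381 quarters
= 48.2381/4 years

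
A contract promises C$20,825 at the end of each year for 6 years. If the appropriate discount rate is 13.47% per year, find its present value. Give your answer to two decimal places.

C$82,170.72

PV = 20825 × [1 − (1+0.1347)^(−6)] / 0.1347 = 20825 × 3.945773 = 82,170.7197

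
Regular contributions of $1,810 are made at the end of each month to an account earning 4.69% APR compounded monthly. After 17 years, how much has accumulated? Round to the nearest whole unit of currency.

$563,189

Periodic rate i = 0.0469/12 = 0.00390833; n = 17 × 12 = 204 periods.
FV = PMT · [(1+i)^n − 1] / i = 1810 · 311.154004 = 563,188.7471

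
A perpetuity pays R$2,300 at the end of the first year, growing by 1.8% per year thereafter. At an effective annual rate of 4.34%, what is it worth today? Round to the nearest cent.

R$90,551.18

PV = D₁/(r − g) = 2300/(0.0434 − 0.018) = 90,551.1811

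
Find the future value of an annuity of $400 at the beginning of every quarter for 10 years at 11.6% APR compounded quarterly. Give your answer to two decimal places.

$30,340.96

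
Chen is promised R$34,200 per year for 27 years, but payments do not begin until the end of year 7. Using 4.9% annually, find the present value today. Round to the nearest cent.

PV at t=6 (ordinary 27-year annuity): 34200 × a(27|0.049) = 34200 × 14.799418 = 506,140.0855
PV₀ = 506,140.0855 / (1+0.049)^6 = 506,140.0855 / 1.332456 = 379,854.9629

R$379,854.96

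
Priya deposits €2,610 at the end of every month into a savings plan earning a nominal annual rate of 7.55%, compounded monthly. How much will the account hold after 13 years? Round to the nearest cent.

i = 0.0755/12 = 0.00629167 per month; n = 13·12 = 156.
FV = PMT · [(1+i)^n − 1] / i = 2610 · 263.882973 = 688,734.5590

€688,734.56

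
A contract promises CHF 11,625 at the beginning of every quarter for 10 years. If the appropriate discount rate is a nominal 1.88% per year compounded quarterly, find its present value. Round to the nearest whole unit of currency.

CHF 424,990

i = 0.0188/4 = 0.0047 per quarter; n = 10·4 = 40.
PV = PMT · [1 − (1+i)^(−n)] / i × (1+i) = 11625 · 36.558312 = 424,990.3828
(annuity-due: payments at period start, so ×(1+i).)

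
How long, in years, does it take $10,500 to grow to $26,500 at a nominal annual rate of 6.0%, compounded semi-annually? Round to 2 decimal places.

15.66 years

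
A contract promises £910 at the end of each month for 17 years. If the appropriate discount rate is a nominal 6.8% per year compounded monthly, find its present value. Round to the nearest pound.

With 12 periods per year: i = 0.00566667, n = 204.
PV = 910 × [1 − (1+0.00566667)^(−204)] / 0.00566667 = 910 × 120.746237 = 109,879.0757

£109,879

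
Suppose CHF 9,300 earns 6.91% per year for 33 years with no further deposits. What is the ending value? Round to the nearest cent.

CHF 84,350.53

9,300 × (1+0.0691)^33 = 9,300 × 9.069950 = 84,350.5315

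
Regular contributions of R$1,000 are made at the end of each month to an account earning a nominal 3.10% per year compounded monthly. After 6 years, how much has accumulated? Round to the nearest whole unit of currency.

R$79,019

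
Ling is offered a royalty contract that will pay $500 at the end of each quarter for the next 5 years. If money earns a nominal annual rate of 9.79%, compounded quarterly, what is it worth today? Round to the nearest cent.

$7,833.38

With 4 periods per year: i = 0.024475, n = 20.
PV = 500 × [1 − (1+0.024475)^(−20)] / 0.024475 = 500 × 15.666752 = 7,833.3760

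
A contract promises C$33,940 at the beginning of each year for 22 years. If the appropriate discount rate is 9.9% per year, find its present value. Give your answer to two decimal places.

C$329,548.38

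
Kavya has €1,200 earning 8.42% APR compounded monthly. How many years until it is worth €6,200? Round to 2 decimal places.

19.57 years

Periodic rate i = 0.0842/12 = 0.00701667.
n = ln(6200/1200) / ln(1+0.00701667) = ln(5.16667) / 0.006992 = 234.8669 months
= 234.8669/12 years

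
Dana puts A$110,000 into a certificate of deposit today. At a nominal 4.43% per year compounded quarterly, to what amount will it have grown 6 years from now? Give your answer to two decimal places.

i = 0.0443/4 = 0.011075 per quarter; n = 6·4 = 24.
FV = 110,000 × (1 + 0.011075)^24 = 143,282.6533

A$143,282.65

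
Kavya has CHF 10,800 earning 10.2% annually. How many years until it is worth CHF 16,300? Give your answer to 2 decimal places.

4.24 years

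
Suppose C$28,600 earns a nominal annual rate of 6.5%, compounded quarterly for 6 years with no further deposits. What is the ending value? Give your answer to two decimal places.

C$42,109.44

Periodic rate i = 0.065/4 = 0.01625; n = 6 × 4 = 24 periods.
28,600 × (1+0.01625)^24 = 28,600 × 1.472358 = 42,109.4374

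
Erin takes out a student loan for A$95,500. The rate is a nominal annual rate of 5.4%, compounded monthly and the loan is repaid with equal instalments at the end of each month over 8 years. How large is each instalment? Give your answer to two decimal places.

A$1,227.29

Periodic rate i = 0.054/12 = 0.0045; n = 8 × 12 = 96 periods.
PMT = 95500 / ( [1 − (1+0.0045)^(−96)] / 0.0045 ) = 95500 / 77.813594 = 1,227.2920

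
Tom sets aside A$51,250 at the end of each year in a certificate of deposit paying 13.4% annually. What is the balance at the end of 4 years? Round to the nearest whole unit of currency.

FV = PMT · [(1+i)^n − 1] / i = 51250 · 4.878230 = 250,009.2928

A$250,009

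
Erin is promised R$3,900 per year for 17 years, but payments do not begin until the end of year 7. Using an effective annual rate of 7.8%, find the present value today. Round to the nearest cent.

R$22,974.20

Value one period before first payment (t=6): 3900 × [1 − (1+0.078)^(−17)] / 0.078 = 3900 × 9.244604 = 36,053.9548
Discount back 6 years: 36,053.9548 × (1+0.078)^(−6) = 36,053.9548 × 0.637217 = 22,974.1972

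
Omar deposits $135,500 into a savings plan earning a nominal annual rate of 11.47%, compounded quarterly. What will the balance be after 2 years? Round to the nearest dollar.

With 4 periods per year: i = 0.028675, n = 8.
FV = PV·(1+i)^n = 135,500 × 1.253792 = 169,888.8112

$169,889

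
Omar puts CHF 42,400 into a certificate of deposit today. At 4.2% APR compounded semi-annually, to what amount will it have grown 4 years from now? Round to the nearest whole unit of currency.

Periodic rate i = 0.042/2 = 0.021; n = 4 × 2 = 8 periods.
42,400 × (1+0.021)^8 = 42,400 × 1.180880 = 50,069.3315

CHF 50,069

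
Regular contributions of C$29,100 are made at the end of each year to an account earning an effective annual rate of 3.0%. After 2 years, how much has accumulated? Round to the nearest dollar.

C$59,073

FV = PMT · [(1+i)^n − 1] / i = 29100 · 2.030000 = 59,073.0000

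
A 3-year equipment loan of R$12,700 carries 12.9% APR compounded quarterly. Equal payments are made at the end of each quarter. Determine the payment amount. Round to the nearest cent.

R$1,293.07

i = 0.129/4 = 0.03225 per quarter; n = 3·4 = 12.
PMT = 12700 / ( [1 − (1+0.03225)^(−12)] / 0.03225 ) = 12700 / 9.821624 = 1,293.0651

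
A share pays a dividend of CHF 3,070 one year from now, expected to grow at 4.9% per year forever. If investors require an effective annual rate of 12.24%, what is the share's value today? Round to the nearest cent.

PV = PMT / (i − g) = 3070 / (0.1224 − 0.049) = 3070 / 0.073400 = 41,825.6131

CHF 41,825.61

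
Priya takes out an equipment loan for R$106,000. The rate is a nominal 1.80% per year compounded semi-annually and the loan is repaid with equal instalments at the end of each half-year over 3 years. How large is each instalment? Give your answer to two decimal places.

R$18,227.32

i = 0.018/2 = 0.009 per half-year; n = 3·2 = 6.
PMT = 106000 / ( [1 − (1+0.009)^(−6)] / 0.009 ) = 106000 / 5.815446 = 18,227.3215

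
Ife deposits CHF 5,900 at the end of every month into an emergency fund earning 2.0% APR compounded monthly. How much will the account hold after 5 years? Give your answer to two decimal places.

i = 0.02/12 = 0.00166667 per month; n = 5·12 = 60.
FV = PMT · [(1+i)^n − 1] / i = 5900 · 63.047356 = 371,979.3999

CHF 371,979.40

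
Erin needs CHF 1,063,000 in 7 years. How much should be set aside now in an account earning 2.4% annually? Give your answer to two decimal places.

CHF 900,396.02

PV = FV·(1+i)^(−n) = 1,063,000 × 0.847033 = 900,396.0229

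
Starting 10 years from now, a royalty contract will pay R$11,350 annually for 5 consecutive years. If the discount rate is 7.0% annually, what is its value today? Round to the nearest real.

PV at t=9 (ordinary 5-year annuity): 11350 × a(5|0.07) = 11350 × 4.100197 = 46,537.2409
Discount back 9 years: 46,537.2409 × (1+0.07)^(−9) = 46,537.2409 × 0.543934 = 25,313.1756

R$25,313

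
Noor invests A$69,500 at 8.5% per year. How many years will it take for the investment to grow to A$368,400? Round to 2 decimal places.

n = ln(368400/69500) / ln(1+0.085) = ln(5.30072) / 0.081580 = 20.4443 years

20.44 years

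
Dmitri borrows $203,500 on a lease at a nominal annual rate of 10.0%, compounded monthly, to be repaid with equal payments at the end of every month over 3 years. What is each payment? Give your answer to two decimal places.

i = 0.1/12 = 0.00833333 per month; n = 3·12 = 36.
PMT = 203500 / ( [1 − (1+0.00833333)^(−36)] / 0.00833333 ) = 203500 / 30.991236 = 6,566.3726

$6,566.37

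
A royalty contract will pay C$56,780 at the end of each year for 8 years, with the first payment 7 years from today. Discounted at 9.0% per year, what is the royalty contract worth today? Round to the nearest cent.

PV at t=6 (ordinary 8-year annuity): 56780 × a(8|0.09) = 56780 × 5.534819 = 314,267.0293
Discount back 6 years: 314,267.0293 × (1+0.09)^(−6) = 314,267.0293 × 0.596267 = 187,387.1615

C$187,387.16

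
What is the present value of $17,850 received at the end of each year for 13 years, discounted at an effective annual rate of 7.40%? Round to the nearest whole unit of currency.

$145,860

PV = 17850 × [1 − (1+0.074)^(−13)] / 0.074 = 17850 × 8.171406 = 145,859.5975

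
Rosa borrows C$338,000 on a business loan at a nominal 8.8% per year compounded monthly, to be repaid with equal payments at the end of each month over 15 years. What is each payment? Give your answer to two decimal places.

With 12 periods per year: i = 0.00733333, n = 180.
PMT = 338000 / ( [1 − (1+0.00733333)^(−180)] / 0.00733333 ) = 338000 / 99.760220 = 3,388.1240

C$3,388.12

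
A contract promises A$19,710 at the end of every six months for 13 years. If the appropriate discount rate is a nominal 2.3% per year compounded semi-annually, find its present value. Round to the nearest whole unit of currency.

A$440,774

i = 0.023/2 = 0.0115 per half-year; n = 13·2 = 26.
Annuity factor a(26|0.0115) = 22.362980; PV = 19710 × 22.362980 = 440,774.3452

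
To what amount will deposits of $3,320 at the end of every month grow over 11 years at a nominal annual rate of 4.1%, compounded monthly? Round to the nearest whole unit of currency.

$552,586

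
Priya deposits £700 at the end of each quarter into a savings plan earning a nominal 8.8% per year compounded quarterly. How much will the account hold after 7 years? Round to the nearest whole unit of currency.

With 4 periods per year: i = 0.022, n = 28.
FV = 700 × [(1+0.022)^28 − 1] / 0.022 = 700 × 38.144708 = 26,701.2959

£26,701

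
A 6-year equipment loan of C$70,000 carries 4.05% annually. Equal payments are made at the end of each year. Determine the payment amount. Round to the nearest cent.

PMT = 70000 / ( [1 − (1+0.0405)^(−6)] / 0.0405 ) = 70000 / 5.233615 = 13,375.0770

C$13,375.08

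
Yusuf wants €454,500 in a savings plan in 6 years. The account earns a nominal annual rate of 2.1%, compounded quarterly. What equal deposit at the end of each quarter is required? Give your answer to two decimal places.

i = 0.021/4 = 0.00525 per quarter; n = 6·4 = 24.
PMT = 454500 / ( [(1+0.00525)^24 − 1] / 0.00525 ) = 454500 / 25.506357 = 17,819.0873

€17,819.09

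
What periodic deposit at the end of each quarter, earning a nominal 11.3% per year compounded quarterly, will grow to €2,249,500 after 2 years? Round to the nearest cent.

€254,545.90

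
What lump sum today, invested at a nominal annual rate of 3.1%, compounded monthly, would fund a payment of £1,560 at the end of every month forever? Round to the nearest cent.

Periodic rate i = 0.031/12 = 0.00258333.
PV = PMT / i = 1560 / 0.00258333 = 603,870.9677

£603,870.97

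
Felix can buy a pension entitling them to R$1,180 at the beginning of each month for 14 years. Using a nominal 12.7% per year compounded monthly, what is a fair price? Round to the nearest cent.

i = 0.127/12 = 0.0105833 per month; n = 14·12 = 168.
Annuity factor a(168|0.0105833) × (1+i) = 79.201547; PV = 1180 × 79.201547 = 93,457.8250
(Beginning-of-period payments → annuity-due factor ×(1+i).)

R$93,457.82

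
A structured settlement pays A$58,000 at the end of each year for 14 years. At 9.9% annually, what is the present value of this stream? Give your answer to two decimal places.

PV = PMT · [1 − (1+i)^(−n)] / i = 58000 · 7.407013 = 429,606.7585

A$429,606.76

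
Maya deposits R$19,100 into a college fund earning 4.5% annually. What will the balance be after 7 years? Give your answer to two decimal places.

R$25,992.46

FV = 19,100 × (1 + 0.045)^7 = 25,992.4610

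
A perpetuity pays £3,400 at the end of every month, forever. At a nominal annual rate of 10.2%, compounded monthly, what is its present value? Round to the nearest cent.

£400,000.00

Periodic rate i = 0.102/12 = 0.0085.
PV = C/r = 3400/0.0085 = 400,000.0000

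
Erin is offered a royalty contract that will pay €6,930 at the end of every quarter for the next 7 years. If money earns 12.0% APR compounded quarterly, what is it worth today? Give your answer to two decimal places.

€130,035.27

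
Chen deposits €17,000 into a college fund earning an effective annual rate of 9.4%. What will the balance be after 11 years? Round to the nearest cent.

€45,670.89

FV = PV·(1+i)^n = 17,000 × 2.686523 = 45,670.8888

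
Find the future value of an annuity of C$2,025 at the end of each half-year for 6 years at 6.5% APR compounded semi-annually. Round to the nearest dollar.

With 2 periods per year: i = 0.0325, n = 12.
Accumulation factor s(12|0.0325) = 14.395285; FV = 2025 × 14.395285 = 29,150.4531

C$29,150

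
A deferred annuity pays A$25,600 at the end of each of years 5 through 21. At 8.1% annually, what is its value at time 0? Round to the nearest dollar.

PV at t=4 (ordinary 17-year annuity): 25600 × a(17|0.081) = 25600 × 9.061112 = 231,964.4562
PV₀ = 231,964.4562 / (1+0.081)^4 = 231,964.4562 / 1.365535 = 169,870.7747

A$169,871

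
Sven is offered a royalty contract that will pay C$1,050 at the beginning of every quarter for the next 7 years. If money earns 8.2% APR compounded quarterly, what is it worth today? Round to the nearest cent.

C$22,656.39

i = 0.082/4 = 0.0205 per quarter; n = 7·4 = 28.
PV = PMT · [1 − (1+i)^(−n)] / i × (1+i) = 1050 · 21.577515 = 22,656.3903
(annuity-due: payments at period start, so ×(1+i).)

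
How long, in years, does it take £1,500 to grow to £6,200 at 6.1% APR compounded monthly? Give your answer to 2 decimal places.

Periodic rate i = 0.061/12 = 0.00508333.
(1+i)^n = 6200/1500 = 4.13333, so n = ln 4.13333 / ln 1.00508 = 279.8730 months
= 279.8730/12 years

23.32 years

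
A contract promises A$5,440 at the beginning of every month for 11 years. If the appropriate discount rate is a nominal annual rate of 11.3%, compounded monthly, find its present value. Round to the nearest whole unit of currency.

A$413,912

i = 0.113/12 = 0.00941667 per month; n = 11·12 = 132.
PV = 5440 × [1 − (1+0.00941667)^(−132)] / 0.00941667 × (1+i) = 5440 × 76.086763 = 413,911.9892
Payments are at the start of each period, so multiply by (1+i).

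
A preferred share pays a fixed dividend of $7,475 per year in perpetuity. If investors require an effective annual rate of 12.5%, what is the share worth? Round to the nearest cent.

$59,800.00

PV = PMT / i = 7475 / 0.125 = 59,800.0000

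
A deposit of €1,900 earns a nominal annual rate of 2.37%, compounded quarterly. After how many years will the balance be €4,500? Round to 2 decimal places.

36.49 years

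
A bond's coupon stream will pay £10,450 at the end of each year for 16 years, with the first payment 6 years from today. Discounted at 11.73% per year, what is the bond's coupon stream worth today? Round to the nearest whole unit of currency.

PV at t=5 (ordinary 16-year annuity): 10450 × a(16|0.1173) = 10450 × 7.079759 = 73,983.4779
PV₀ = 73,983.4779 / (1+0.1173)^5 = 73,983.4779 / 1.741201 = 42,489.9040

£42,490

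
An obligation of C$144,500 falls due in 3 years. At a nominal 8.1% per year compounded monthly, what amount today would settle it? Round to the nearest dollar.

C$113,420

i = 0.081/12 = 0.00675 per month; n = 3·12 = 36.
Discount factor = (1+0.00675)^(−36) = 0.784912; PV = 144,500 × 0.784912 = 113,419.7979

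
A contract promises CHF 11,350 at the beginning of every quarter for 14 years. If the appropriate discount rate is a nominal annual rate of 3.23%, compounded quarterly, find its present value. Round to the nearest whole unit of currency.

Periodic rate i = 0.0323/4 = 0.008075; n = 14 × 4 = 56 periods.
Annuity factor a(56|0.008075) × (1+i) = 45.268704; PV = 11350 × 45.268704 = 513,799.7946
Payments are at the start of each period, so multiply by (1+i).

CHF 513,800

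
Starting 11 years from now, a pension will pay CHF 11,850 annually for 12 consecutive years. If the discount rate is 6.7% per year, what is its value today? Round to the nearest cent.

Value one period before first payment (t=10): 11850 × [1 − (1+0.067)^(−12)] / 0.067 = 11850 × 8.071246 = 95,644.2635
Discount back 10 years: 95,644.2635 × (1+0.067)^(−10) = 95,644.2635 × 0.522824 = 50,005.1499

CHF 50,005.15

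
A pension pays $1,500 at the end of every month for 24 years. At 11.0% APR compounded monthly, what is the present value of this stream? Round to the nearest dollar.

i = 0.11/12 = 0.00916667 per month; n = 24·12 = 288.
Annuity factor a(288|0.00916667) = 101.211853; PV = 1500 × 101.211853 = 151,817.7794

$151,818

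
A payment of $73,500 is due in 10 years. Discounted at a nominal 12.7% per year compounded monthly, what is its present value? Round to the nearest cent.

With 12 periods per year: i = 0.0105833, n = 120.
Discount factor = (1+0.0105833)^(−120) = 0.282712; PV = 73,500 × 0.282712 = 20,779.3308

$20,779.33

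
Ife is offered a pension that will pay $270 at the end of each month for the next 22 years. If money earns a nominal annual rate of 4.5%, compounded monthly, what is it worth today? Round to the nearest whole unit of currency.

$45,197

Periodic rate i = 0.045/12 = 0.00375; n = 22 × 12 = 264 periods.
PV = PMT · [1 − (1+i)^(−n)] / i = 270 · 167.395907 = 45,196.8949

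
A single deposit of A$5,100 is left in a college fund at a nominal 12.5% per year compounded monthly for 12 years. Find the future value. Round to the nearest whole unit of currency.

i = 0.125/12 = 0.0104167 per month; n = 12·12 = 144.
FV = 5,100 × (1 + 0.0104167)^144 = 22,679.9636

A$22,680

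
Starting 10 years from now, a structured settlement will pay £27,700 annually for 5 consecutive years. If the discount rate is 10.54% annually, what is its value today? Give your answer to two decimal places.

£42,030.81

Value one period before first payment (t=9): 27700 × [1 − (1+0.1054)^(−5)] / 0.1054 = 27700 × 3.739066 = 103,572.1301
PV₀ = 103,572.1301 / (1+0.1054)^9 = 103,572.1301 / 2.464195 = 42,030.8106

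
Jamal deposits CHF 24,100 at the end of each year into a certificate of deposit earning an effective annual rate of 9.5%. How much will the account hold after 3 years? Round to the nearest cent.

CHF 79,386.00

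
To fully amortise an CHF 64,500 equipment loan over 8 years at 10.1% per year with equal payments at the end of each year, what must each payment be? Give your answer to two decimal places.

CHF 12,134.19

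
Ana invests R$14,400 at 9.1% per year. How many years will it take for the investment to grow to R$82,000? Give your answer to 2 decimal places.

19.97 years

(1+i)^n = 82000/14400 = 5.69444, so n = ln 5.69444 / ln 1.091 = 19.9724 years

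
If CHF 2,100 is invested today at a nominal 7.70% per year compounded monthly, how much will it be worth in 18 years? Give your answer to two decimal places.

CHF 8,360.43

i = 0.077/12 = 0.00641667 per month; n = 18·12 = 216.
2,100 × (1+0.00641667)^216 = 2,100 × 3.981156 = 8,360.4272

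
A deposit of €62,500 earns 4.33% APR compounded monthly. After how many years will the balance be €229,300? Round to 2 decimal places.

30.07 years

Periodic rate i = 0.0433/12 = 0.00360833.
(1+i)^n = 229300/62500 = 3.66880, so n = ln 3.66880 / ln 1.00361 = 360.8892 months
= 360.8892/12 years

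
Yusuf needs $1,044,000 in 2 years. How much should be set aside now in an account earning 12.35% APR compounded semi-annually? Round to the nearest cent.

$821,507.29

With 2 periods per year: i = 0.06175, n = 4.
PV = FV·(1+i)^(−n) = 1,044,000 × 0.786884 = 821,507.2868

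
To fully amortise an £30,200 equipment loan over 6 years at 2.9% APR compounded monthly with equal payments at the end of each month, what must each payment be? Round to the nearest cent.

Periodic rate i = 0.029/12 = 0.00241667; n = 6 × 12 = 72 periods.
Annuity-PV factor = 66.011046; PMT = 30200 / 66.011046 = 457.4992

£457.50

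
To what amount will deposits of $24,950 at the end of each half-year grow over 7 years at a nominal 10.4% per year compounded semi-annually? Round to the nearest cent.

With 2 periods per year: i = 0.052, n = 14.
Accumulation factor s(14|0.052) = 19.872855; FV = 24950 × 19.872855 = 495,827.7389

$495,827.74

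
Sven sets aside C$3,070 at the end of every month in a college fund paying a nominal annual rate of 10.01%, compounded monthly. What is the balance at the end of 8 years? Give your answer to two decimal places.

With 12 periods per year: i = 0.00834167, n = 96.
Accumulation factor s(96|0.00834167) = 146.246098; FV = 3070 × 146.246098 = 448,975.5194

C$448,975.52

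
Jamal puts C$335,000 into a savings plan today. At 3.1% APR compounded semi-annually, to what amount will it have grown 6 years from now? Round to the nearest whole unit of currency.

i = 0.031/2 = 0.0155 per half-year; n = 6·2 = 12.
335,000 × (1+0.0155)^12 = 335,000 × 1.202705 = 402,906.1902

C$402,906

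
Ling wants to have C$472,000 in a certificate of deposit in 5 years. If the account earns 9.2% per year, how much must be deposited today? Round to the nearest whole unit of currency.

C$303,969

Discount factor = (1+0.092)^(−5) = 0.644001; PV = 472,000 × 0.644001 = 303,968.6585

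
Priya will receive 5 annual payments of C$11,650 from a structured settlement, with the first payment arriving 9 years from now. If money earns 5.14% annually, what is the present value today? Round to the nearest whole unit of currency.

Value one period before first payment (t=8): 11650 × [1 − (1+0.0514)^(−5)] / 0.0514 = 11650 × 4.312773 = 50,243.8009
PV₀ = 50,243.8009 / (1+0.0514)^8 = 50,243.8009 / 1.493289 = 33,646.4078

C$33,646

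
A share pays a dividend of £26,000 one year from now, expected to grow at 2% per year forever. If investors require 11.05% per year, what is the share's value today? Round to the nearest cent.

£287,292.82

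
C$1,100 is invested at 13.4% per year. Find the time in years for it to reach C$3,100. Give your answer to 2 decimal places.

8.24 years

(1+i)^n = 3100/1100 = 2.81818, so n = ln 2.81818 / ln 1.134 = 8.2392 years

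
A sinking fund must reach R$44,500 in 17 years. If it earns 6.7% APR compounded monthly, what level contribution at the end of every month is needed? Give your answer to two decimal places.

With 12 periods per year: i = 0.00558333, n = 204.
PMT = 44500 / ( [(1+0.00558333)^204 − 1] / 0.00558333 ) = 44500 / 378.584482 = 117.5431

R$117.54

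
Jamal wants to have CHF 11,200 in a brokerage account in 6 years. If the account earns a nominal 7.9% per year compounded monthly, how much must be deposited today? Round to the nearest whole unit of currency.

CHF 6,983

i = 0.079/12 = 0.00658333 per month; n = 6·12 = 72.
PV = FV·(1+i)^(−n) = 11,200 × 0.623475 = 6,982.9203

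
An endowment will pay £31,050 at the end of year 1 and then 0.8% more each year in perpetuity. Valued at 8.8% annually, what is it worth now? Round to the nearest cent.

£388,125.00

PV = PMT / (i − g) = 31050 / (0.088 − 0.008) = 31050 / 0.080000 = 388,125.0000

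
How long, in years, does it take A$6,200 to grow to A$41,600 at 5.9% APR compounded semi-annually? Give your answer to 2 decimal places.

Periodic rate i = 0.059/2 = 0.0295.
(1+i)^n = 41600/6200 = 6.70968, so n = ln 6.70968 / ln 1.0295 = 65.4743 half-years
= 65.4743/2 years

32.74 years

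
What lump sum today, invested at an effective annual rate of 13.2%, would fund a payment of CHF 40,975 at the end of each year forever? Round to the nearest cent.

CHF 310,416.67

PV = C/r = 40975/0.132 = 310,416.6667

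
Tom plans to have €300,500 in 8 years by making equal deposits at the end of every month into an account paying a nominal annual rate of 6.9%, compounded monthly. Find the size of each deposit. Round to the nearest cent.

€2,354.12

i = 0.069/12 = 0.00575 per month; n = 8·12 = 96.
PMT = 300500 / ( [(1+0.00575)^96 − 1] / 0.00575 ) = 300500 / 127.648609 = 2,354.1189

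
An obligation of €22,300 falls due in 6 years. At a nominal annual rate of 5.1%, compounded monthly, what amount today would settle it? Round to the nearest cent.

€16,432.07

Periodic rate i = 0.051/12 = 0.00425; n = 6 × 12 = 72 periods.
PV = 22,300 / (1 + 0.00425)^72 = 22,300 / 1.357102 = 16,432.0729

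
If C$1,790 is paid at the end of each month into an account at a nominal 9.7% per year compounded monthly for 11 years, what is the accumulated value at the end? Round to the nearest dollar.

With 12 periods per year: i = 0.00808333, n = 132.
FV = PMT · [(1+i)^n − 1] / i = 1790 · 234.334703 = 419,459.1189

C$419,459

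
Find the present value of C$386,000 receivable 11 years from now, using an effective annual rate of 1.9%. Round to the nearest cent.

Discount factor = (1+0.019)^(−11) = 0.812988; PV = 386,000 × 0.812988 = 313,813.2528

C$313,813.25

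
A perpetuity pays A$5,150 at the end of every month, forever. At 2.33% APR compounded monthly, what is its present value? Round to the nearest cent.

A$2,652,360.52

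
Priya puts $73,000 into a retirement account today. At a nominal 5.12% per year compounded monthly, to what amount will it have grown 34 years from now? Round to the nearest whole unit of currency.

$414,700

i = 0.0512/12 = 0.00426667 per month; n = 34·12 = 408.
FV = PV·(1+i)^n = 73,000 × 5.680827 = 414,700.3720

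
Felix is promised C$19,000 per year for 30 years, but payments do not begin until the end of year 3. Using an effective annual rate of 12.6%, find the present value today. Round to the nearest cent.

C$115,552.22

Value one period before first payment (t=2): 19000 × [1 − (1+0.126)^(−30)] / 0.126 = 19000 × 7.710836 = 146,505.8822
PV₀ = 146,505.8822 / (1+0.126)^2 = 146,505.8822 / 1.267876 = 115,552.2166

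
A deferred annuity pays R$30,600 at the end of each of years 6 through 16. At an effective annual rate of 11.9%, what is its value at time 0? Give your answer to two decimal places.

R$104,013.53

PV at t=5 (ordinary 11-year annuity): 30600 × a(11|0.119) = 30600 × 5.963742 = 182,490.5020
PV₀ = 182,490.5020 / (1+0.119)^5 = 182,490.5020 / 1.754488 = 104,013.5294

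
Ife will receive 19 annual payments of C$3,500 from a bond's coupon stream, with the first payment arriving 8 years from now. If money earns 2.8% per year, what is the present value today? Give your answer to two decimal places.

Value one period before first payment (t=7): 3500 × [1 − (1+0.028)^(−19)] / 0.028 = 3500 × 14.580719 = 51,032.5180
PV₀ = 51,032.5180 / (1+0.028)^7 = 51,032.5180 / 1.213254 = 42,062.5110

C$42,062.51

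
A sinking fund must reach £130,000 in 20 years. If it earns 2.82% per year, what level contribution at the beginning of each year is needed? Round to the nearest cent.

PMT = 130000 / ( [(1+0.0282)^20 − 1] / 0.0282 × (1+i) ) = 130000 / 27.127785 = 4,792.1346

£4,792.13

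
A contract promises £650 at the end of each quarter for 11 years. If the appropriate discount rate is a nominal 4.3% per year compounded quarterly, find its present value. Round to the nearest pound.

With 4 periods per year: i = 0.01075, n = 44.
PV = 650 × [1 − (1+0.01075)^(−44)] / 0.01075 = 650 × 34.911160 = 22,692.2543

£22,692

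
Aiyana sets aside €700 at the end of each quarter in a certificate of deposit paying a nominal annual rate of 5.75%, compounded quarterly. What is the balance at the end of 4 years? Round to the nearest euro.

€12,492

i = 0.0575/4 = 0.014375 per quarter; n = 4·4 = 16.
FV = 700 × [(1+0.014375)^16 − 1] / 0.014375 = 700 × 17.846317 = 12,492.4216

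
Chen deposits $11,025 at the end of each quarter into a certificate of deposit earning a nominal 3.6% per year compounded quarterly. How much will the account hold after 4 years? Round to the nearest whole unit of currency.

$188,822

Periodic rate i = 0.036/4 = 0.009; n = 4 × 4 = 16 periods.
FV = 11025 × [(1+0.009)^16 − 1] / 0.009 = 11025 × 17.126716 = 188,822.0430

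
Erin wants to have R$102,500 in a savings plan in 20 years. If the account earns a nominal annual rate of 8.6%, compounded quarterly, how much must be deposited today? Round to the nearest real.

Periodic rate i = 0.086/4 = 0.0215; n = 20 × 4 = 80 periods.
PV = 102,500 / (1 + 0.0215)^80 = 102,500 / 5.483649 = 18,691.9318

R$18,692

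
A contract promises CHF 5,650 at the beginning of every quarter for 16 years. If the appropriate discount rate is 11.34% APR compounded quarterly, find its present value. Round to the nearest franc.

CHF 170,698

i = 0.1134/4 = 0.02835 per quarter; n = 16·4 = 64.
Annuity factor a(64|0.02835) × (1+i) = 30.212052; PV = 5650 × 30.212052 = 170,698.0965
(annuity-due: payments at period start, so ×(1+i).)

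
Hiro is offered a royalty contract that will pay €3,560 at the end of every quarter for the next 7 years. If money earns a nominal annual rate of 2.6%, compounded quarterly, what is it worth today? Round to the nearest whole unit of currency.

€90,866

Periodic rate i = 0.026/4 = 0.0065; n = 7 × 4 = 28 periods.
PV = 3560 × [1 − (1+0.0065)^(−28)] / 0.0065 = 3560 × 25.524241 = 90,866.2977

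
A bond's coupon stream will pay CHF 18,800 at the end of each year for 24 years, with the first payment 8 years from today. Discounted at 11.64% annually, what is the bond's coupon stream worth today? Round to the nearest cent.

PV at t=7 (ordinary 24-year annuity): 18800 × a(24|0.1164) = 18800 × 7.979601 = 150,016.4974
PV₀ = 150,016.4974 / (1+0.1164)^7 = 150,016.4974 / 2.161418 = 69,406.5131

CHF 69,406.51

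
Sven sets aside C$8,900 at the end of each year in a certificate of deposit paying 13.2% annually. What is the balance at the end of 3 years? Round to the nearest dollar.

C$30,379

Accumulation factor s(3|0.132) = 3.413424; FV = 8900 × 3.413424 = 30,379.4736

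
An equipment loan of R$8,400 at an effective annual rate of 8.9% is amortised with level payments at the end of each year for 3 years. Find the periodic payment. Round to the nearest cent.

R$3,312.55

Annuity-PV factor = 2.535813; PMT = 8400 / 2.535813 = 3,312.5474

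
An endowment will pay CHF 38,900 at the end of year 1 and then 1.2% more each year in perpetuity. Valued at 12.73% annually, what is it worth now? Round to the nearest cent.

PV = D₁/(r − g) = 38900/(0.1273 − 0.012) = 337,380.7459

CHF 337,380.75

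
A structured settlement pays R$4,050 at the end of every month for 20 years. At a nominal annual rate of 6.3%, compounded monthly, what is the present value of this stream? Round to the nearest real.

R$551,887

i = 0.063/12 = 0.00525 per month; n = 20·12 = 240.
PV = 4050 × [1 − (1+0.00525)^(−240)] / 0.00525 = 4050 × 136.268479 = 551,887.3410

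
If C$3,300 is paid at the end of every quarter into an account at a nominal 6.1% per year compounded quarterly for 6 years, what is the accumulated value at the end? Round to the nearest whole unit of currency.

Periodic rate i = 0.061/4 = 0.01525; n = 6 × 4 = 24 periods.
FV = PMT · [(1+i)^n − 1] / i = 3300 · 28.719807 = 94,775.3624

C$94,775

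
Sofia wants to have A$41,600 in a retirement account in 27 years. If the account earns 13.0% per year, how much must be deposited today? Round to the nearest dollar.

A$1,535

Discount factor = (1+0.13)^(−27) = 0.036888; PV = 41,600 × 0.036888 = 1,534.5299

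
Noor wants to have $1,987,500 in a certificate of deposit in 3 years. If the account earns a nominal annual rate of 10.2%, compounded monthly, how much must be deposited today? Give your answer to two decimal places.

$1,465,462.28

With 12 periods per year: i = 0.0085, n = 36.
PV = 1,987,500 / (1 + 0.0085)^36 = 1,987,500 / 1.356227 = 1,465,462.2837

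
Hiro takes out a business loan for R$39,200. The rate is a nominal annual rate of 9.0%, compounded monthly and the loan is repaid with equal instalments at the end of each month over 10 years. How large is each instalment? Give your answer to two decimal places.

i = 0.09/12 = 0.0075 per month; n = 10·12 = 120.
PMT = 39200 / ( [1 − (1+0.0075)^(−120)] / 0.0075 ) = 39200 / 78.941693 = 496.5690

R$496.57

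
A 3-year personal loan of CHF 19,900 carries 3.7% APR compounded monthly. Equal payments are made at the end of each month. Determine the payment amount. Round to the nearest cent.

CHF 584.88

Periodic rate i = 0.037/12 = 0.00308333; n = 3 × 12 = 36 periods.
PMT = 19900 / ( [1 − (1+0.00308333)^(−36)] / 0.00308333 ) = 19900 / 34.024348 = 584.8753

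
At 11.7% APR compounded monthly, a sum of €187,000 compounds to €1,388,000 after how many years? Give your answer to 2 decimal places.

Periodic rate i = 0.117/12 = 0.00975.
(1+i)^n = 1.388e+06/187000 = 7.42246, so n = ln 7.42246 / ln 1.00975 = 206.5915 months
= 206.5915/12 years

17.22 years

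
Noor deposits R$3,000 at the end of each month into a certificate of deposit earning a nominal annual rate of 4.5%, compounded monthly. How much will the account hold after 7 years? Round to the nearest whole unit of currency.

R$295,562

Periodic rate i = 0.045/12 = 0.00375; n = 7 × 12 = 84 periods.
FV = PMT · [(1+i)^n − 1] / i = 3000 · 98.520602 = 295,561.8055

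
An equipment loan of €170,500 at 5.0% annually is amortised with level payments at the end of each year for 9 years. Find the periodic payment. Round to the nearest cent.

€23,987.66

PMT = 170500 / ( [1 − (1+0.05)^(−9)] / 0.05 ) = 170500 / 7.107822 = 23,987.6586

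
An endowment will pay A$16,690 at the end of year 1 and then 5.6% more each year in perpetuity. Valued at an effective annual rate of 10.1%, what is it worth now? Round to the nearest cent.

PV = PMT / (i − g) = 16690 / (0.101 − 0.056) = 16690 / 0.045000 = 370,888.8889

A$370,888.89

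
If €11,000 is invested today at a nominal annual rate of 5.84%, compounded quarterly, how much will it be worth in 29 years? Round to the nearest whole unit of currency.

€59,101

Periodic rate i = 0.0584/4 = 0.0146; n = 29 × 4 = 116 periods.
FV = 11,000 × (1 + 0.0146)^116 = 59,101.1880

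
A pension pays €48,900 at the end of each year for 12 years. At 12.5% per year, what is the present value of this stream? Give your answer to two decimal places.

PV = PMT · [1 − (1+i)^(−n)] / i = 48900 · 6.053476 = 296,014.9863

€296,014.99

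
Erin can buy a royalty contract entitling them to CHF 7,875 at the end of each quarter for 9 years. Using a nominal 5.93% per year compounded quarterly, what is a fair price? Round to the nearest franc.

CHF 218,464

With 4 periods per year: i = 0.014825, n = 36.
Annuity factor a(36|0.014825) = 27.741455; PV = 7875 × 27.741455 = 218,463.9549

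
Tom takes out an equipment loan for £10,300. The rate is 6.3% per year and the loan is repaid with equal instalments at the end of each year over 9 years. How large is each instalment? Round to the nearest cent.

PMT = 10300 / ( [1 − (1+0.063)^(−9)] / 0.063 ) = 10300 / 6.713763 = 1,534.1621

£1,534.16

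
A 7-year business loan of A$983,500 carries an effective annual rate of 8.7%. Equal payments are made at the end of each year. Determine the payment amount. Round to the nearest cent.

Annuity-PV factor = 5.084018; PMT = 983500 / 5.084018 = 193,449.3523

A$193,449.35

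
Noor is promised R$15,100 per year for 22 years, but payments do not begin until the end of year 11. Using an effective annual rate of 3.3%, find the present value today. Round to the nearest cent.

R$168,817.30

PV at t=10 (ordinary 22-year annuity): 15100 × a(22|0.033) = 15100 × 15.468323 = 233,571.6748
PV₀ = 233,571.6748 / (1+0.033)^10 = 233,571.6748 / 1.383577 = 168,817.3037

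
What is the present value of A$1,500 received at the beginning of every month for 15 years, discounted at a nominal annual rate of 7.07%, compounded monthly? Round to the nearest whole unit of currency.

i = 0.0707/12 = 0.00589167 per month; n = 15·12 = 180.
PV = 1500 × [1 − (1+0.00589167)^(−180)] / 0.00589167 × (1+i) = 1500 × 111.425728 = 167,138.5917
(Beginning-of-period payments → annuity-due factor ×(1+i).)

A$167,139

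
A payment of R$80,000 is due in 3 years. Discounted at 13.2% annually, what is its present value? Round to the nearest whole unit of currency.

R$55,151

Discount factor = (1+0.132)^(−3) = 0.689383; PV = 80,000 × 0.689383 = 55,150.6590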